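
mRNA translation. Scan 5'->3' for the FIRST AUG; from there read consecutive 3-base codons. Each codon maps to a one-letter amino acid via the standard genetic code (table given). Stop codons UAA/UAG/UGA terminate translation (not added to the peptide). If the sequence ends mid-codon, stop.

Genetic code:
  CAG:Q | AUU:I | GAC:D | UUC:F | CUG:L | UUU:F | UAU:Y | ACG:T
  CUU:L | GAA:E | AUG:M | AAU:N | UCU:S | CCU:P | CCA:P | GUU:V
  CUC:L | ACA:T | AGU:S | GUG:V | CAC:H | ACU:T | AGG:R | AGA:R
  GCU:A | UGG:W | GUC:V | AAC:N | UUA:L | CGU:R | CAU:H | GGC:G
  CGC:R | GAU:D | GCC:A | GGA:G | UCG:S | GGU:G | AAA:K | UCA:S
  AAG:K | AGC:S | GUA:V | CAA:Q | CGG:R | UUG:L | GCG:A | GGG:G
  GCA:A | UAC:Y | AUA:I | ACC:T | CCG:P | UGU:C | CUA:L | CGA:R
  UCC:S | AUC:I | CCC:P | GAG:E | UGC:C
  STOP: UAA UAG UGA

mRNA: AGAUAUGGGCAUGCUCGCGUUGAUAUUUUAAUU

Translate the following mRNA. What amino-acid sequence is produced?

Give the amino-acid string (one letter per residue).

Answer: MGMLALIF

Derivation:
start AUG at pos 4
pos 4: AUG -> M; peptide=M
pos 7: GGC -> G; peptide=MG
pos 10: AUG -> M; peptide=MGM
pos 13: CUC -> L; peptide=MGML
pos 16: GCG -> A; peptide=MGMLA
pos 19: UUG -> L; peptide=MGMLAL
pos 22: AUA -> I; peptide=MGMLALI
pos 25: UUU -> F; peptide=MGMLALIF
pos 28: UAA -> STOP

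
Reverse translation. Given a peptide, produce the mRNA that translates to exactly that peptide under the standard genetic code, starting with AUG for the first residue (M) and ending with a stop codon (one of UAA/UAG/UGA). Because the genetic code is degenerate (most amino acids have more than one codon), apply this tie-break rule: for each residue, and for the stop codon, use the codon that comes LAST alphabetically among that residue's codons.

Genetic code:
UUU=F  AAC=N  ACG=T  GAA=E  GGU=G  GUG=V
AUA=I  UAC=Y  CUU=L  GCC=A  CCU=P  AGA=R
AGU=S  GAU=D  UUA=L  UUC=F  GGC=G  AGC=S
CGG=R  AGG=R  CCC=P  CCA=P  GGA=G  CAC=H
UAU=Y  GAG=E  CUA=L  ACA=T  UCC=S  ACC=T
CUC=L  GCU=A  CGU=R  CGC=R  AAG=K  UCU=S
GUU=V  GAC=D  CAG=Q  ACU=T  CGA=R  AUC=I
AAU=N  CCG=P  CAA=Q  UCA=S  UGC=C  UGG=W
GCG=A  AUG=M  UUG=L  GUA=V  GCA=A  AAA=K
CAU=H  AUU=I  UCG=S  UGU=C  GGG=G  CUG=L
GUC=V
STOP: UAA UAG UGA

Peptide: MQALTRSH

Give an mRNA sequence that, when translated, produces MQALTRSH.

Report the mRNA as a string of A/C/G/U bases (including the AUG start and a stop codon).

Answer: mRNA: AUGCAGGCUUUGACUCGUUCUCAUUGA

Derivation:
residue 1: M -> AUG (start codon)
residue 2: Q codons sorted = CAA,CAG -> pick last = CAG
residue 3: A codons sorted = GCA,GCC,GCG,GCU -> pick last = GCU
residue 4: L codons sorted = CUA,CUC,CUG,CUU,UUA,UUG -> pick last = UUG
residue 5: T codons sorted = ACA,ACC,ACG,ACU -> pick last = ACU
residue 6: R codons sorted = AGA,AGG,CGA,CGC,CGG,CGU -> pick last = CGU
residue 7: S codons sorted = AGC,AGU,UCA,UCC,UCG,UCU -> pick last = UCU
residue 8: H codons sorted = CAC,CAU -> pick last = CAU
terminator: stop codons sorted = UAA,UAG,UGA -> pick last = UGA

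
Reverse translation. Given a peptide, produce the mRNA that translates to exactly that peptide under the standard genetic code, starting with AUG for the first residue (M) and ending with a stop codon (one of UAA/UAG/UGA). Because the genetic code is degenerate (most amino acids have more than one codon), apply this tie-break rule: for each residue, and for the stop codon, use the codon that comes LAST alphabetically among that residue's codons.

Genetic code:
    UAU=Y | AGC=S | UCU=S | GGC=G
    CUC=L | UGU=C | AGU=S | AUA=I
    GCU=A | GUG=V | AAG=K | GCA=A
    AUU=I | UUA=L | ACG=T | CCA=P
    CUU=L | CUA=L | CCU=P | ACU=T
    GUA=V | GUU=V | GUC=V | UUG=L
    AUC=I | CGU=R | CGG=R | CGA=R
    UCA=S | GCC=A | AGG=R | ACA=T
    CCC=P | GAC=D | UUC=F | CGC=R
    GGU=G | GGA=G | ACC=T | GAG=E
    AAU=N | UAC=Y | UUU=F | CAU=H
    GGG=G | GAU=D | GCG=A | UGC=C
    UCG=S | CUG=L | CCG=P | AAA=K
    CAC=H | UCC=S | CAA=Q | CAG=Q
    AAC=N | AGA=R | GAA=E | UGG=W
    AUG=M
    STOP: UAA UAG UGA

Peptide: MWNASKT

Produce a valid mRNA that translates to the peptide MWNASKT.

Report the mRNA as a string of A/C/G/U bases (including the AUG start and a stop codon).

Answer: mRNA: AUGUGGAAUGCUUCUAAGACUUGA

Derivation:
residue 1: M -> AUG (start codon)
residue 2: W -> UGG (only codon)
residue 3: N codons sorted = AAC,AAU -> pick last = AAU
residue 4: A codons sorted = GCA,GCC,GCG,GCU -> pick last = GCU
residue 5: S codons sorted = AGC,AGU,UCA,UCC,UCG,UCU -> pick last = UCU
residue 6: K codons sorted = AAA,AAG -> pick last = AAG
residue 7: T codons sorted = ACA,ACC,ACG,ACU -> pick last = ACU
terminator: stop codons sorted = UAA,UAG,UGA -> pick last = UGA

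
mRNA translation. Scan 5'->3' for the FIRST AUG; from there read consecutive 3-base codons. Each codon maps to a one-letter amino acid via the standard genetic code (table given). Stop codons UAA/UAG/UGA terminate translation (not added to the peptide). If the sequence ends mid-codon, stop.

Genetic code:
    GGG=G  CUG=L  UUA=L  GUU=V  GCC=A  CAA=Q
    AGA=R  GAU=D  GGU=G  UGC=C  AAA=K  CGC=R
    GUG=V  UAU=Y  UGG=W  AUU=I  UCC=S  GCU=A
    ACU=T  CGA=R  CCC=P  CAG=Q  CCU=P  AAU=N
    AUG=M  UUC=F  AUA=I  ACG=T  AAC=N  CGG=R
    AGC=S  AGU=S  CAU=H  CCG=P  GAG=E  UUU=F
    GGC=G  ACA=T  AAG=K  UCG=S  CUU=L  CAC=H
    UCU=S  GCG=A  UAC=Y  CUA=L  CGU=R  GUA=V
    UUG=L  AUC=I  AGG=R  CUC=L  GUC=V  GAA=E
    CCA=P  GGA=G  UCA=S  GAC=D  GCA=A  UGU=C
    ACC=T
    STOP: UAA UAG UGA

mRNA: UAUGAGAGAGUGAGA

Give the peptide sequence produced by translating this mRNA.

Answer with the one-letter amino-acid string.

start AUG at pos 1
pos 1: AUG -> M; peptide=M
pos 4: AGA -> R; peptide=MR
pos 7: GAG -> E; peptide=MRE
pos 10: UGA -> STOP

Answer: MRE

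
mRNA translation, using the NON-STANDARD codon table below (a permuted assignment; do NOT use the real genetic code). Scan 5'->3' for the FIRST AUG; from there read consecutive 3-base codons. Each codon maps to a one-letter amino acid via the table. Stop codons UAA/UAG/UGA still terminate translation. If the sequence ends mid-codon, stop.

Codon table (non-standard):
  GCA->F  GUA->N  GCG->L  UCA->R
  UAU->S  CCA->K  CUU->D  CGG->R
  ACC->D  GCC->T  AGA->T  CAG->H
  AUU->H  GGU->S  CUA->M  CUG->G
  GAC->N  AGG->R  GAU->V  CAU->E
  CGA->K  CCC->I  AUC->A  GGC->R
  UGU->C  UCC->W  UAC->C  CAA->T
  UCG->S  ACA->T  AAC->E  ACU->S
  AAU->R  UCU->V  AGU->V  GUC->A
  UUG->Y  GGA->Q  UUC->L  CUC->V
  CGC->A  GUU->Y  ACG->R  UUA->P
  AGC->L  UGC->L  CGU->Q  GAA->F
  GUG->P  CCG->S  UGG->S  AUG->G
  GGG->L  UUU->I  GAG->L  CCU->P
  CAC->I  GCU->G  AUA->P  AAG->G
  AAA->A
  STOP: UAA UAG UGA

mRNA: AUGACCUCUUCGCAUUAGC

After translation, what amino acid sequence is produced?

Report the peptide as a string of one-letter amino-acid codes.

Answer: GDVSE

Derivation:
start AUG at pos 0
pos 0: AUG -> G; peptide=G
pos 3: ACC -> D; peptide=GD
pos 6: UCU -> V; peptide=GDV
pos 9: UCG -> S; peptide=GDVS
pos 12: CAU -> E; peptide=GDVSE
pos 15: UAG -> STOP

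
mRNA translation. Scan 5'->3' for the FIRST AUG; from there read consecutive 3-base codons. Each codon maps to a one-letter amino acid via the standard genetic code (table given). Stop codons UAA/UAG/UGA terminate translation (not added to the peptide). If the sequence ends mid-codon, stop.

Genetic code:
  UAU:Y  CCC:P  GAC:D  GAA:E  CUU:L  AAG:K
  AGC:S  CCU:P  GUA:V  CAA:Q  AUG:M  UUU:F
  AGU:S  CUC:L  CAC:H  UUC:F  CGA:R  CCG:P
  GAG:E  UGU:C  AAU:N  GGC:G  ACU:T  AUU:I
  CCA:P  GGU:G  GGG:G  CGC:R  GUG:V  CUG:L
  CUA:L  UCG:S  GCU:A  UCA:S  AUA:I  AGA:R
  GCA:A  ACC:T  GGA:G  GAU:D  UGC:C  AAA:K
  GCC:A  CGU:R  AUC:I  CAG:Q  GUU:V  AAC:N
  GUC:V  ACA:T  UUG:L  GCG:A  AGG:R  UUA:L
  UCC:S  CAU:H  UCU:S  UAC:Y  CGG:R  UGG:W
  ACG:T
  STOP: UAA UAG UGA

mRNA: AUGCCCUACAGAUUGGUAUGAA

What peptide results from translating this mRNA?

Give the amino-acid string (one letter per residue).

start AUG at pos 0
pos 0: AUG -> M; peptide=M
pos 3: CCC -> P; peptide=MP
pos 6: UAC -> Y; peptide=MPY
pos 9: AGA -> R; peptide=MPYR
pos 12: UUG -> L; peptide=MPYRL
pos 15: GUA -> V; peptide=MPYRLV
pos 18: UGA -> STOP

Answer: MPYRLV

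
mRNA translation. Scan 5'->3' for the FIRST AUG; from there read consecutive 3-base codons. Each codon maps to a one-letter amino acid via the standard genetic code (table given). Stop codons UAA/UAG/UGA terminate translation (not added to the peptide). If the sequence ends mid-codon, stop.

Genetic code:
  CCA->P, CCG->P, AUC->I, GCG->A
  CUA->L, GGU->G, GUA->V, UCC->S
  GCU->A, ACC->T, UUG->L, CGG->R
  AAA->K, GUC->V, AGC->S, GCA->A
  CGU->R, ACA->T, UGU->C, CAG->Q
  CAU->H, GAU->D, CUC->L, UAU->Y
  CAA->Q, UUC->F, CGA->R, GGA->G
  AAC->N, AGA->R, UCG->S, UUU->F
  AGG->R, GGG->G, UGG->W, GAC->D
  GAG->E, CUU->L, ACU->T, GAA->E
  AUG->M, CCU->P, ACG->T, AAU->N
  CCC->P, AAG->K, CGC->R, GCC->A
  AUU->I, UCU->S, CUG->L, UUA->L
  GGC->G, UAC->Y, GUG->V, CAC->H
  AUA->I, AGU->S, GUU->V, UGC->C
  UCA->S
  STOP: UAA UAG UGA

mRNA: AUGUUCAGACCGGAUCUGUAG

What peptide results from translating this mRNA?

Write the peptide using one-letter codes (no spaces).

start AUG at pos 0
pos 0: AUG -> M; peptide=M
pos 3: UUC -> F; peptide=MF
pos 6: AGA -> R; peptide=MFR
pos 9: CCG -> P; peptide=MFRP
pos 12: GAU -> D; peptide=MFRPD
pos 15: CUG -> L; peptide=MFRPDL
pos 18: UAG -> STOP

Answer: MFRPDL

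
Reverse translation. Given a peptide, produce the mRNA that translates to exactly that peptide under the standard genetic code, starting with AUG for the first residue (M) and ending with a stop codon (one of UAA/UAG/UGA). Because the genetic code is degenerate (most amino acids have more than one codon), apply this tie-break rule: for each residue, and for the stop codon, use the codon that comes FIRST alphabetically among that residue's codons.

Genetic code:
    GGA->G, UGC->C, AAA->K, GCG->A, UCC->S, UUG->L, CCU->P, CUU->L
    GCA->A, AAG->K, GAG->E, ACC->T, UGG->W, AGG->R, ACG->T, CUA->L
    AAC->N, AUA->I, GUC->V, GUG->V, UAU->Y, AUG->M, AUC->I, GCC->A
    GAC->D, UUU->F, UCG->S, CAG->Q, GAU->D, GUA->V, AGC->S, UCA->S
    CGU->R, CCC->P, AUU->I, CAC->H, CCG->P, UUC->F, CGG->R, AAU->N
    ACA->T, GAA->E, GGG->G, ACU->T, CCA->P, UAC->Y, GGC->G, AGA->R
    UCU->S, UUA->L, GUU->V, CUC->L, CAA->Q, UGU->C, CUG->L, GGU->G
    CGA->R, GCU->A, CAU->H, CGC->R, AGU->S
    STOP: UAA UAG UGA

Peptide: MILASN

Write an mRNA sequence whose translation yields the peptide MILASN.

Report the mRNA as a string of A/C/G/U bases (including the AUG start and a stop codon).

Answer: mRNA: AUGAUACUAGCAAGCAACUAA

Derivation:
residue 1: M -> AUG (start codon)
residue 2: I codons sorted = AUA,AUC,AUU -> pick first = AUA
residue 3: L codons sorted = CUA,CUC,CUG,CUU,UUA,UUG -> pick first = CUA
residue 4: A codons sorted = GCA,GCC,GCG,GCU -> pick first = GCA
residue 5: S codons sorted = AGC,AGU,UCA,UCC,UCG,UCU -> pick first = AGC
residue 6: N codons sorted = AAC,AAU -> pick first = AAC
terminator: stop codons sorted = UAA,UAG,UGA -> pick first = UAA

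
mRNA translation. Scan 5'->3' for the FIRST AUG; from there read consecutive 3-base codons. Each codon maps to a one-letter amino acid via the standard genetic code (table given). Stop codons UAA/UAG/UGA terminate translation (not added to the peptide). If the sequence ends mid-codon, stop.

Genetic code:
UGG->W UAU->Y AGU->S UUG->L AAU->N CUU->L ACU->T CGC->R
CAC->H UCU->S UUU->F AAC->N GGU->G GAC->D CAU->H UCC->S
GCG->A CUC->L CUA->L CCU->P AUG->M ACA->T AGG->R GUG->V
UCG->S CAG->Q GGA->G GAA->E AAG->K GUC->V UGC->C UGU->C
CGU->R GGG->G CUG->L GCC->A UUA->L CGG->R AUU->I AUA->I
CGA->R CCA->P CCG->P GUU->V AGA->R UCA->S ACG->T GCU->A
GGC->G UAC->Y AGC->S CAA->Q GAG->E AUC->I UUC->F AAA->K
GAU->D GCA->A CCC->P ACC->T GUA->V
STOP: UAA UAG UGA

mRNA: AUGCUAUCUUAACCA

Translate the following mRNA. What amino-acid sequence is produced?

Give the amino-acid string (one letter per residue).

Answer: MLS

Derivation:
start AUG at pos 0
pos 0: AUG -> M; peptide=M
pos 3: CUA -> L; peptide=ML
pos 6: UCU -> S; peptide=MLS
pos 9: UAA -> STOP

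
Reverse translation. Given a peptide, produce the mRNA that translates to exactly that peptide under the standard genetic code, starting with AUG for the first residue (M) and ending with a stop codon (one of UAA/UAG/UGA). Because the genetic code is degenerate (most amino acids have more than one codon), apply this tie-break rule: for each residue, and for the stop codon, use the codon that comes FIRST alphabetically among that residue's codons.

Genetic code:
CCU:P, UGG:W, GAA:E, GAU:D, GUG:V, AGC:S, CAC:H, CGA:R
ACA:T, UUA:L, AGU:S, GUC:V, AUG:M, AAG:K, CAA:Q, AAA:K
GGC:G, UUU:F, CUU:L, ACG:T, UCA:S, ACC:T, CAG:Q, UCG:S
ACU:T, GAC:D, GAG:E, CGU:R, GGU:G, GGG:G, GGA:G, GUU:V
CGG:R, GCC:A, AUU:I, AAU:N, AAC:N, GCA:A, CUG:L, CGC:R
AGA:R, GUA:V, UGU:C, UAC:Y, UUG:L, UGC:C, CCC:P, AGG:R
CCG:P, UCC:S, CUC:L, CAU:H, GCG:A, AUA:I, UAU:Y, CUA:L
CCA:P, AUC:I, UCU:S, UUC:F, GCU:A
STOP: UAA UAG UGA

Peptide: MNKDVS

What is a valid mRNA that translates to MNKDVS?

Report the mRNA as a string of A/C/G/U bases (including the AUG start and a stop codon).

residue 1: M -> AUG (start codon)
residue 2: N codons sorted = AAC,AAU -> pick first = AAC
residue 3: K codons sorted = AAA,AAG -> pick first = AAA
residue 4: D codons sorted = GAC,GAU -> pick first = GAC
residue 5: V codons sorted = GUA,GUC,GUG,GUU -> pick first = GUA
residue 6: S codons sorted = AGC,AGU,UCA,UCC,UCG,UCU -> pick first = AGC
terminator: stop codons sorted = UAA,UAG,UGA -> pick first = UAA

Answer: mRNA: AUGAACAAAGACGUAAGCUAA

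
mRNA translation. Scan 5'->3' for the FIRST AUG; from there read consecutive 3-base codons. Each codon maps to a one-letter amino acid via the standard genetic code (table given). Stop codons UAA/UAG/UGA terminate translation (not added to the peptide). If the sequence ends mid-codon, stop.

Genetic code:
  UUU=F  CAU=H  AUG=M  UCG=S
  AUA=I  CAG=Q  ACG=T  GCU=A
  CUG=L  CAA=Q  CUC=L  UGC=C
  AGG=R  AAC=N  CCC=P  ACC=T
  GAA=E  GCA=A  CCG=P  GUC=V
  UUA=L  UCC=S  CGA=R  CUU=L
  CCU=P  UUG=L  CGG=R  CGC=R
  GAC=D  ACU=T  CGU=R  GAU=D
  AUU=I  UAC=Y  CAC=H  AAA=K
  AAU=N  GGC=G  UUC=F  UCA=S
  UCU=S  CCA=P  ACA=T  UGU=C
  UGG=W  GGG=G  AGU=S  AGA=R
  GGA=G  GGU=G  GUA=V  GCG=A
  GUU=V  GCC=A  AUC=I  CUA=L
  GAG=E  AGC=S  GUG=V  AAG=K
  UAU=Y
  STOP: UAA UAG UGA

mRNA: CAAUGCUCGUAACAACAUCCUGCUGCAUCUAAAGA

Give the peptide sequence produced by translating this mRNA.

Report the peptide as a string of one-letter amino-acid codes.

Answer: MLVTTSCCI

Derivation:
start AUG at pos 2
pos 2: AUG -> M; peptide=M
pos 5: CUC -> L; peptide=ML
pos 8: GUA -> V; peptide=MLV
pos 11: ACA -> T; peptide=MLVT
pos 14: ACA -> T; peptide=MLVTT
pos 17: UCC -> S; peptide=MLVTTS
pos 20: UGC -> C; peptide=MLVTTSC
pos 23: UGC -> C; peptide=MLVTTSCC
pos 26: AUC -> I; peptide=MLVTTSCCI
pos 29: UAA -> STOP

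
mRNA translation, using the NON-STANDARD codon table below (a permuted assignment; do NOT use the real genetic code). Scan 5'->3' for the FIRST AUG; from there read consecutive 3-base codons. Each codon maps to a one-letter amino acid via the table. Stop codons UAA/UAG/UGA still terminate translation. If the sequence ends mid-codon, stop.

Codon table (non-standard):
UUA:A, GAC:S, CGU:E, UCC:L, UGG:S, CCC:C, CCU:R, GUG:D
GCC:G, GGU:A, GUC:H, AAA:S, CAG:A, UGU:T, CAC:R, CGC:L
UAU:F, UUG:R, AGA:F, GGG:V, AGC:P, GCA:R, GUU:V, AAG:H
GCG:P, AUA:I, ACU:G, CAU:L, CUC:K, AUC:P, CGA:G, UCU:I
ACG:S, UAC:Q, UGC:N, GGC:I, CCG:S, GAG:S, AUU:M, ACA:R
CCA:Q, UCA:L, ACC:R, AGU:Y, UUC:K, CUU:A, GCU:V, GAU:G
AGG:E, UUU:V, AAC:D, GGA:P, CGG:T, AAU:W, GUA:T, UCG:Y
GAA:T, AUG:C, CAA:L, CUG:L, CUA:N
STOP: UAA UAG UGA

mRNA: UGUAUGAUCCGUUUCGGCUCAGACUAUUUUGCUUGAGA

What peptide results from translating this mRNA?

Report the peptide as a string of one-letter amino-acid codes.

start AUG at pos 3
pos 3: AUG -> C; peptide=C
pos 6: AUC -> P; peptide=CP
pos 9: CGU -> E; peptide=CPE
pos 12: UUC -> K; peptide=CPEK
pos 15: GGC -> I; peptide=CPEKI
pos 18: UCA -> L; peptide=CPEKIL
pos 21: GAC -> S; peptide=CPEKILS
pos 24: UAU -> F; peptide=CPEKILSF
pos 27: UUU -> V; peptide=CPEKILSFV
pos 30: GCU -> V; peptide=CPEKILSFVV
pos 33: UGA -> STOP

Answer: CPEKILSFVV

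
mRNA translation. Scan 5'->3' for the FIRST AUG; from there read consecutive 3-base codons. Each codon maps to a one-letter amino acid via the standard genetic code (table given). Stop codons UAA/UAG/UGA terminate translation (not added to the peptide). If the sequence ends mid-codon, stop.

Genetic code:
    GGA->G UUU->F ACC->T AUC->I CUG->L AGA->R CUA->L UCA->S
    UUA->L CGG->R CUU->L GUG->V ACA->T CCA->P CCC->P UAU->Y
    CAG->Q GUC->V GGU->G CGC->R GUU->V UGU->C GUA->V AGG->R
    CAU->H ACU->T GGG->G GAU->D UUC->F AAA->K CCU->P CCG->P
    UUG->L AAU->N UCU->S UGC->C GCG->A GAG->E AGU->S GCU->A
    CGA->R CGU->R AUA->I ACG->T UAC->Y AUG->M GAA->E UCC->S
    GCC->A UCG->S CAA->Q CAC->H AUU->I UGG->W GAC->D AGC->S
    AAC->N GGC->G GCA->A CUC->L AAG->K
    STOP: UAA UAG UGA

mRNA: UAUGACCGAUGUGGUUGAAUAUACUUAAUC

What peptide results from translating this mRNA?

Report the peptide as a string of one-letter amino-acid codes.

Answer: MTDVVEYT

Derivation:
start AUG at pos 1
pos 1: AUG -> M; peptide=M
pos 4: ACC -> T; peptide=MT
pos 7: GAU -> D; peptide=MTD
pos 10: GUG -> V; peptide=MTDV
pos 13: GUU -> V; peptide=MTDVV
pos 16: GAA -> E; peptide=MTDVVE
pos 19: UAU -> Y; peptide=MTDVVEY
pos 22: ACU -> T; peptide=MTDVVEYT
pos 25: UAA -> STOP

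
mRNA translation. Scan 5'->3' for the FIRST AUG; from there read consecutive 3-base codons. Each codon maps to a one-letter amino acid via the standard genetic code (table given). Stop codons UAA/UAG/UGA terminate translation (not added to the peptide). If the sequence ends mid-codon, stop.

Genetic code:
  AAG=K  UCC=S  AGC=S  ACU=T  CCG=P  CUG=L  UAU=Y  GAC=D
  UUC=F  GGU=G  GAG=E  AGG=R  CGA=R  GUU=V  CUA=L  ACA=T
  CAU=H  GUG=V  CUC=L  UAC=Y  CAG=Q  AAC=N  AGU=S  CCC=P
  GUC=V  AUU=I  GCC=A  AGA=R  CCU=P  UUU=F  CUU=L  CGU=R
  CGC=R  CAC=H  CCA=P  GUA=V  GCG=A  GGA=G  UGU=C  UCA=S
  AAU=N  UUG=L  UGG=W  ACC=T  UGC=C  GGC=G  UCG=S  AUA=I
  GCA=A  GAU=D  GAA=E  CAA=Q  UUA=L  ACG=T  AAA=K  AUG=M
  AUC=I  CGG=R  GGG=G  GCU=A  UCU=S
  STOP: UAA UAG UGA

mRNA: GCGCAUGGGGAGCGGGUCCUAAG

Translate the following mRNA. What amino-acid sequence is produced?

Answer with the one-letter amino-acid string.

start AUG at pos 4
pos 4: AUG -> M; peptide=M
pos 7: GGG -> G; peptide=MG
pos 10: AGC -> S; peptide=MGS
pos 13: GGG -> G; peptide=MGSG
pos 16: UCC -> S; peptide=MGSGS
pos 19: UAA -> STOP

Answer: MGSGS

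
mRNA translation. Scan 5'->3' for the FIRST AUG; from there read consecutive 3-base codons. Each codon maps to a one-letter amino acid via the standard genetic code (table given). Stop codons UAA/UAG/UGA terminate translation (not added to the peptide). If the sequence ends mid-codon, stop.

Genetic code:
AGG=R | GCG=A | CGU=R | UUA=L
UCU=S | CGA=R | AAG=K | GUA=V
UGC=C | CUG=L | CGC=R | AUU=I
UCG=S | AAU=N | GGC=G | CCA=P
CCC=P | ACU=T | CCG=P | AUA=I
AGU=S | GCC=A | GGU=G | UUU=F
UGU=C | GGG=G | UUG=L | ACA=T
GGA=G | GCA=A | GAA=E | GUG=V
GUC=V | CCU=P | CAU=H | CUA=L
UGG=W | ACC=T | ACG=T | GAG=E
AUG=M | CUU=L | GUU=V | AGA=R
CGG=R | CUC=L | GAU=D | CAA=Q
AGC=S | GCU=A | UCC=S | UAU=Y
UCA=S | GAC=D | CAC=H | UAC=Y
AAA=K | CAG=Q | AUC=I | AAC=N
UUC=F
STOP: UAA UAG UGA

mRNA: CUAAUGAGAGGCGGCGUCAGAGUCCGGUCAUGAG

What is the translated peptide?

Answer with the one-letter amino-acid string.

start AUG at pos 3
pos 3: AUG -> M; peptide=M
pos 6: AGA -> R; peptide=MR
pos 9: GGC -> G; peptide=MRG
pos 12: GGC -> G; peptide=MRGG
pos 15: GUC -> V; peptide=MRGGV
pos 18: AGA -> R; peptide=MRGGVR
pos 21: GUC -> V; peptide=MRGGVRV
pos 24: CGG -> R; peptide=MRGGVRVR
pos 27: UCA -> S; peptide=MRGGVRVRS
pos 30: UGA -> STOP

Answer: MRGGVRVRS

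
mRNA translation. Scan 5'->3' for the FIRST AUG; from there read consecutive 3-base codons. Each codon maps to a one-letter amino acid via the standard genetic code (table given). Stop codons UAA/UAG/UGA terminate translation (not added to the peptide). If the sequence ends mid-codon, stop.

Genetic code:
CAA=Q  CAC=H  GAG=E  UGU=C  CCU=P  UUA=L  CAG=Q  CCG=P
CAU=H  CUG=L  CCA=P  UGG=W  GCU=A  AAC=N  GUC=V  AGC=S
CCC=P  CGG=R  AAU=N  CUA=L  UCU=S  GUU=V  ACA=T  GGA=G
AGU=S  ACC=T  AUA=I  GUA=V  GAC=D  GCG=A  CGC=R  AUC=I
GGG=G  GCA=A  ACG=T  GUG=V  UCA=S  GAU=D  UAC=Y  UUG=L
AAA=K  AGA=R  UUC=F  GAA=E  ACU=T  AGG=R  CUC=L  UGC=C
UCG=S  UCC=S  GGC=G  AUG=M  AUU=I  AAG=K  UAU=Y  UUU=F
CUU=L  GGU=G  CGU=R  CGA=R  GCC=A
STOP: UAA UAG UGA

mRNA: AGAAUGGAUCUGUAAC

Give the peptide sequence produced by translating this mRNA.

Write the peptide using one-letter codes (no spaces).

Answer: MDL

Derivation:
start AUG at pos 3
pos 3: AUG -> M; peptide=M
pos 6: GAU -> D; peptide=MD
pos 9: CUG -> L; peptide=MDL
pos 12: UAA -> STOP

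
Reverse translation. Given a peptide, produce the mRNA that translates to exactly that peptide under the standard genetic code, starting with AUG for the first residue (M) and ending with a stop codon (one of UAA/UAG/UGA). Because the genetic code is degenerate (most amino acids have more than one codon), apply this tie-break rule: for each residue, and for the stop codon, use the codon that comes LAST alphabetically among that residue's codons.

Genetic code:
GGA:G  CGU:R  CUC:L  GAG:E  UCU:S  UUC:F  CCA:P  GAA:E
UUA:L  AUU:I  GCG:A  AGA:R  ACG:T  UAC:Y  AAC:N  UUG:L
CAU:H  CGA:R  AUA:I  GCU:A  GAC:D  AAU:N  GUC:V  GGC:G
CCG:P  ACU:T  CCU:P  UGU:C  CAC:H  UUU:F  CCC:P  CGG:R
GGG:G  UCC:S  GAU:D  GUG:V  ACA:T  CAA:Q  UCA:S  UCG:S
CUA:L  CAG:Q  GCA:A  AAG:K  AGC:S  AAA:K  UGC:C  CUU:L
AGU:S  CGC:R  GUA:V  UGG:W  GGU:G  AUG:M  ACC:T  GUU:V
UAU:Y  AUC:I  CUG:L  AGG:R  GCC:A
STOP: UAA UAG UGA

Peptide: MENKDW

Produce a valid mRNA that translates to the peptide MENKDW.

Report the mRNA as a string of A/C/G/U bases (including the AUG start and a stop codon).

Answer: mRNA: AUGGAGAAUAAGGAUUGGUGA

Derivation:
residue 1: M -> AUG (start codon)
residue 2: E codons sorted = GAA,GAG -> pick last = GAG
residue 3: N codons sorted = AAC,AAU -> pick last = AAU
residue 4: K codons sorted = AAA,AAG -> pick last = AAG
residue 5: D codons sorted = GAC,GAU -> pick last = GAU
residue 6: W -> UGG (only codon)
terminator: stop codons sorted = UAA,UAG,UGA -> pick last = UGA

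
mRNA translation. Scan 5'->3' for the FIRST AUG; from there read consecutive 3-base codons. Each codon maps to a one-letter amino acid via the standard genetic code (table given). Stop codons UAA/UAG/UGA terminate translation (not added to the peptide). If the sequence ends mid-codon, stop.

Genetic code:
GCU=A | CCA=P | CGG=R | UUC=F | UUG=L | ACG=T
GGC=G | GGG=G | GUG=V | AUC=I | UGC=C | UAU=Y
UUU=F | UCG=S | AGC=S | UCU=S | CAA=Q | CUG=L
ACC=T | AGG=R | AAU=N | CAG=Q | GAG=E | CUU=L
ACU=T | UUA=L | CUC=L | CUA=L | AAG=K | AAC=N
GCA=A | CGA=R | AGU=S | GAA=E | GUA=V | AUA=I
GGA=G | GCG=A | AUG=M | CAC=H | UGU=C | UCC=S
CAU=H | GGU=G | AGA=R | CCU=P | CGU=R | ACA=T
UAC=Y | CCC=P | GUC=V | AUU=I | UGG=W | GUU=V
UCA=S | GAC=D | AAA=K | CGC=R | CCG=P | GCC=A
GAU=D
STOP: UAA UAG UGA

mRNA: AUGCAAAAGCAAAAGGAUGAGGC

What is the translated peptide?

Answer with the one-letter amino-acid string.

Answer: MQKQKDE

Derivation:
start AUG at pos 0
pos 0: AUG -> M; peptide=M
pos 3: CAA -> Q; peptide=MQ
pos 6: AAG -> K; peptide=MQK
pos 9: CAA -> Q; peptide=MQKQ
pos 12: AAG -> K; peptide=MQKQK
pos 15: GAU -> D; peptide=MQKQKD
pos 18: GAG -> E; peptide=MQKQKDE
pos 21: only 2 nt remain (<3), stop (end of mRNA)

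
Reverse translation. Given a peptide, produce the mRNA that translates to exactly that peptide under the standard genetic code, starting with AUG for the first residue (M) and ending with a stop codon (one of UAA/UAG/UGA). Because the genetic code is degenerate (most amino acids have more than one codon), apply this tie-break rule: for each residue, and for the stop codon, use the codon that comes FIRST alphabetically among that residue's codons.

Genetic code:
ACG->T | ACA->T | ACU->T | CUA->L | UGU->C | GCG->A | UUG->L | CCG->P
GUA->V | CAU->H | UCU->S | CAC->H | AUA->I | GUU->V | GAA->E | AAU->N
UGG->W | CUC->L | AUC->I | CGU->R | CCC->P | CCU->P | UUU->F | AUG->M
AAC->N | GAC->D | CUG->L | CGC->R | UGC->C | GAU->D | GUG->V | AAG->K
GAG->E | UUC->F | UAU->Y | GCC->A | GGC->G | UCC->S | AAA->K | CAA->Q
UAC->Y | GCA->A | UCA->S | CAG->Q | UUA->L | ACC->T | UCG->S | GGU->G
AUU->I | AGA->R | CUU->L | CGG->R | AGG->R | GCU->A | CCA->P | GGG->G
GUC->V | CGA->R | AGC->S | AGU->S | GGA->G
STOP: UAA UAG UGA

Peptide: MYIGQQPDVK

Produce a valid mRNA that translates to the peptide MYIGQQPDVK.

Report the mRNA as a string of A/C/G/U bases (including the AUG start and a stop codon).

Answer: mRNA: AUGUACAUAGGACAACAACCAGACGUAAAAUAA

Derivation:
residue 1: M -> AUG (start codon)
residue 2: Y codons sorted = UAC,UAU -> pick first = UAC
residue 3: I codons sorted = AUA,AUC,AUU -> pick first = AUA
residue 4: G codons sorted = GGA,GGC,GGG,GGU -> pick first = GGA
residue 5: Q codons sorted = CAA,CAG -> pick first = CAA
residue 6: Q codons sorted = CAA,CAG -> pick first = CAA
residue 7: P codons sorted = CCA,CCC,CCG,CCU -> pick first = CCA
residue 8: D codons sorted = GAC,GAU -> pick first = GAC
residue 9: V codons sorted = GUA,GUC,GUG,GUU -> pick first = GUA
residue 10: K codons sorted = AAA,AAG -> pick first = AAA
terminator: stop codons sorted = UAA,UAG,UGA -> pick first = UAA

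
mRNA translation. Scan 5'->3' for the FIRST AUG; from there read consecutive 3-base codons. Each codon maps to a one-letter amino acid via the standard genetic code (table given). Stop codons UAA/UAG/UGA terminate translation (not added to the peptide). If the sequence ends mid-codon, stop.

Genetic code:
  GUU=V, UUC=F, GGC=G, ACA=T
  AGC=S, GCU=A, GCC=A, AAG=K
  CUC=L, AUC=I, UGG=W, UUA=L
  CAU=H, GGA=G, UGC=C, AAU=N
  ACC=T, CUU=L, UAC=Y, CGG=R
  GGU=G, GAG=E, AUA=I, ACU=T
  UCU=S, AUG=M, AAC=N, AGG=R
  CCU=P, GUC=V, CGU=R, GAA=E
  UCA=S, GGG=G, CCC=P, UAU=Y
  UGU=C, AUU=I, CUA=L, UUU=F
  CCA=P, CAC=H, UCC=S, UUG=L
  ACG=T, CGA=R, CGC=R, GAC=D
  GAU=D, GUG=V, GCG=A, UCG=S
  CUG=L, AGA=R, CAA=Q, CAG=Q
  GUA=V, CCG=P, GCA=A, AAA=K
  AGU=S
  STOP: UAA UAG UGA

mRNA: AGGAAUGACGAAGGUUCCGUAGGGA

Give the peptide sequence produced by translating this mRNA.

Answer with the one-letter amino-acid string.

start AUG at pos 4
pos 4: AUG -> M; peptide=M
pos 7: ACG -> T; peptide=MT
pos 10: AAG -> K; peptide=MTK
pos 13: GUU -> V; peptide=MTKV
pos 16: CCG -> P; peptide=MTKVP
pos 19: UAG -> STOP

Answer: MTKVP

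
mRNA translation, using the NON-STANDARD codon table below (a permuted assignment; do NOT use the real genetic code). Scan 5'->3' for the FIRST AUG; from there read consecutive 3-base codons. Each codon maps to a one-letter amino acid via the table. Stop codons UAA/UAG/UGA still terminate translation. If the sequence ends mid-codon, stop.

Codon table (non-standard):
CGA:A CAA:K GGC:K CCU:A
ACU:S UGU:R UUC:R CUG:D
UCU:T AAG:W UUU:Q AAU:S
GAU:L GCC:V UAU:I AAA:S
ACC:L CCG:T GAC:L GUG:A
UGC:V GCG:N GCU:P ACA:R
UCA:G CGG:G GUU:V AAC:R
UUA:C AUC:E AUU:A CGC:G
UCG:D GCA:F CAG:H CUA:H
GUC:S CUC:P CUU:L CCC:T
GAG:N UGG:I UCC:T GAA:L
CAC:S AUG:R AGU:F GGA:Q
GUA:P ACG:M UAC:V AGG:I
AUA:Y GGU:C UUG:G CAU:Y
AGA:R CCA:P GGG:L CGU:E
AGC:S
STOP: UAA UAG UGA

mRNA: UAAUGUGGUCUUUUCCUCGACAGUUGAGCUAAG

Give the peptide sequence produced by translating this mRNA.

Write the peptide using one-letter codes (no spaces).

start AUG at pos 2
pos 2: AUG -> R; peptide=R
pos 5: UGG -> I; peptide=RI
pos 8: UCU -> T; peptide=RIT
pos 11: UUU -> Q; peptide=RITQ
pos 14: CCU -> A; peptide=RITQA
pos 17: CGA -> A; peptide=RITQAA
pos 20: CAG -> H; peptide=RITQAAH
pos 23: UUG -> G; peptide=RITQAAHG
pos 26: AGC -> S; peptide=RITQAAHGS
pos 29: UAA -> STOP

Answer: RITQAAHGS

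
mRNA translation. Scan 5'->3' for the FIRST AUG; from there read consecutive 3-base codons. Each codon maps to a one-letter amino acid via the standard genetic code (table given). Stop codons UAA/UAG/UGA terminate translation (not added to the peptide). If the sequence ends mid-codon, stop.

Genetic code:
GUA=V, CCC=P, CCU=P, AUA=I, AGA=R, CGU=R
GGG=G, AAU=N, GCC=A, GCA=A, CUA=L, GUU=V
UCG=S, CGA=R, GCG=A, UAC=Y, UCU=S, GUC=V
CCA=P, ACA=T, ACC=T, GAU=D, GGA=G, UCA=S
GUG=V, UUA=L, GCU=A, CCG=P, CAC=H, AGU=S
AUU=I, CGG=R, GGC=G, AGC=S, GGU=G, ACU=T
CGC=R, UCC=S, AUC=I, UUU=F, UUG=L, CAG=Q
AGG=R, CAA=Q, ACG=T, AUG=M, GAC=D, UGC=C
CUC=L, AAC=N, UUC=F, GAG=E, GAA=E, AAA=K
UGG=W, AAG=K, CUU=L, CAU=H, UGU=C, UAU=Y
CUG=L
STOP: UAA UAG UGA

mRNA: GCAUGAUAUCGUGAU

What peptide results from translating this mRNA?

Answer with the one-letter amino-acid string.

start AUG at pos 2
pos 2: AUG -> M; peptide=M
pos 5: AUA -> I; peptide=MI
pos 8: UCG -> S; peptide=MIS
pos 11: UGA -> STOP

Answer: MIS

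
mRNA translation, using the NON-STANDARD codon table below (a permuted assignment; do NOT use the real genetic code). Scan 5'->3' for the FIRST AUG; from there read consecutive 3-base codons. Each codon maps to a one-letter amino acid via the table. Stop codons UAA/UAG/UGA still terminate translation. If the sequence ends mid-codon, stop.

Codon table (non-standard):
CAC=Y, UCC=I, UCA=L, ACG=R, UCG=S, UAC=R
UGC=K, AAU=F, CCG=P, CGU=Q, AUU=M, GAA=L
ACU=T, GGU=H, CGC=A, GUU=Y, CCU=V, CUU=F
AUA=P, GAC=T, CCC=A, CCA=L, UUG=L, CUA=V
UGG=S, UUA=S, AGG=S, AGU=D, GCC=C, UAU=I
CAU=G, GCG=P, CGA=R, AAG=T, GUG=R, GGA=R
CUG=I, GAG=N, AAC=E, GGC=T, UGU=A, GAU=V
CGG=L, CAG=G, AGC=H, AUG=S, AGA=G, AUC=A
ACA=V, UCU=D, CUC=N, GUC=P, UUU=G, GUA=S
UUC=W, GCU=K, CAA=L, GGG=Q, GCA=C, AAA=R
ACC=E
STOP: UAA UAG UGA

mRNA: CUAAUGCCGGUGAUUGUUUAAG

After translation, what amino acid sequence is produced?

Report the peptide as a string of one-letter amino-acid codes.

Answer: SPRMY

Derivation:
start AUG at pos 3
pos 3: AUG -> S; peptide=S
pos 6: CCG -> P; peptide=SP
pos 9: GUG -> R; peptide=SPR
pos 12: AUU -> M; peptide=SPRM
pos 15: GUU -> Y; peptide=SPRMY
pos 18: UAA -> STOP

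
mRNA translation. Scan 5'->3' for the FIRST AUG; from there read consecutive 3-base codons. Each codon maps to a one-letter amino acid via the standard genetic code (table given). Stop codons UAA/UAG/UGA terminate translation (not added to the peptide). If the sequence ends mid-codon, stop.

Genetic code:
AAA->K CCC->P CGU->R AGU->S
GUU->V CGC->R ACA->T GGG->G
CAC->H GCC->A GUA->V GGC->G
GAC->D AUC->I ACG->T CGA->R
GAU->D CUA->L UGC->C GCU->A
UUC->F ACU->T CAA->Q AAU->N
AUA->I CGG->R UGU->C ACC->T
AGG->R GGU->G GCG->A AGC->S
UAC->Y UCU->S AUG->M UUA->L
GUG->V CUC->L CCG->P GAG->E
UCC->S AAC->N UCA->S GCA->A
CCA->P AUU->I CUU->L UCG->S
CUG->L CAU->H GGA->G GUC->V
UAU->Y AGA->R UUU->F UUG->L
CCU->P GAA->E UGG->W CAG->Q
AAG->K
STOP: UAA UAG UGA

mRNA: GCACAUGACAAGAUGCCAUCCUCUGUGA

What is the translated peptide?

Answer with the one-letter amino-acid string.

Answer: MTRCHPL

Derivation:
start AUG at pos 4
pos 4: AUG -> M; peptide=M
pos 7: ACA -> T; peptide=MT
pos 10: AGA -> R; peptide=MTR
pos 13: UGC -> C; peptide=MTRC
pos 16: CAU -> H; peptide=MTRCH
pos 19: CCU -> P; peptide=MTRCHP
pos 22: CUG -> L; peptide=MTRCHPL
pos 25: UGA -> STOP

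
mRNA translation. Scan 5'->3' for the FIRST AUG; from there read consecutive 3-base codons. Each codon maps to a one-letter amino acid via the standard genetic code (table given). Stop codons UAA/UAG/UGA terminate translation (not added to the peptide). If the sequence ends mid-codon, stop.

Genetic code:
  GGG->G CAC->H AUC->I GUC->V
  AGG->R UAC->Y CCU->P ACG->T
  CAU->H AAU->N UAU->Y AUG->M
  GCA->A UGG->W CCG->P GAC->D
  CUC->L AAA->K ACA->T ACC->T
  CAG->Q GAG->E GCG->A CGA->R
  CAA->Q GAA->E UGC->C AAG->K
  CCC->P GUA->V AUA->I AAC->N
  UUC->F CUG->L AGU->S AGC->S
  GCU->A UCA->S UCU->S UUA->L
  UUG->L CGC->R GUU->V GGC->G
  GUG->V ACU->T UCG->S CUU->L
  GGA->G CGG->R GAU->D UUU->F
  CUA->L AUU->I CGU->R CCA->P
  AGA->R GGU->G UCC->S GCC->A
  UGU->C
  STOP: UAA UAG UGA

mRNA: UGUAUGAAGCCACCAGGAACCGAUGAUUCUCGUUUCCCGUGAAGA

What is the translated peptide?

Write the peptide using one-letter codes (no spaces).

Answer: MKPPGTDDSRFP

Derivation:
start AUG at pos 3
pos 3: AUG -> M; peptide=M
pos 6: AAG -> K; peptide=MK
pos 9: CCA -> P; peptide=MKP
pos 12: CCA -> P; peptide=MKPP
pos 15: GGA -> G; peptide=MKPPG
pos 18: ACC -> T; peptide=MKPPGT
pos 21: GAU -> D; peptide=MKPPGTD
pos 24: GAU -> D; peptide=MKPPGTDD
pos 27: UCU -> S; peptide=MKPPGTDDS
pos 30: CGU -> R; peptide=MKPPGTDDSR
pos 33: UUC -> F; peptide=MKPPGTDDSRF
pos 36: CCG -> P; peptide=MKPPGTDDSRFP
pos 39: UGA -> STOP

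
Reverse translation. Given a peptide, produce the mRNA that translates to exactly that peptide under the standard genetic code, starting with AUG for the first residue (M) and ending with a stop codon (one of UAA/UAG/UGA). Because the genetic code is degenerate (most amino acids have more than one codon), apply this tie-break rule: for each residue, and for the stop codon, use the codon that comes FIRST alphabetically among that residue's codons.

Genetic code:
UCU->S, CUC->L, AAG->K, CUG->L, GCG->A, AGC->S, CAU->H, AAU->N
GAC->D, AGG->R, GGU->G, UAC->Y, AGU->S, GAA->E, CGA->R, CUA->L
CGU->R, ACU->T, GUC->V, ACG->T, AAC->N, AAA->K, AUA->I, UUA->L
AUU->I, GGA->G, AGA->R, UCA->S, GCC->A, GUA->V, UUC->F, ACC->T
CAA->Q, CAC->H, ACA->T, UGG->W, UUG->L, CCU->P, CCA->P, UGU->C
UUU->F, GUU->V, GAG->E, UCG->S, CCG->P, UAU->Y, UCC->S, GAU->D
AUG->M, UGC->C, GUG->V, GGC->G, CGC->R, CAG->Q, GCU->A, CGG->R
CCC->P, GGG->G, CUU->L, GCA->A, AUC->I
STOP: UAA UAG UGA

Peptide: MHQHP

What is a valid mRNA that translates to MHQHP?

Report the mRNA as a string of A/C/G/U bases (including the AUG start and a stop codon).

residue 1: M -> AUG (start codon)
residue 2: H codons sorted = CAC,CAU -> pick first = CAC
residue 3: Q codons sorted = CAA,CAG -> pick first = CAA
residue 4: H codons sorted = CAC,CAU -> pick first = CAC
residue 5: P codons sorted = CCA,CCC,CCG,CCU -> pick first = CCA
terminator: stop codons sorted = UAA,UAG,UGA -> pick first = UAA

Answer: mRNA: AUGCACCAACACCCAUAA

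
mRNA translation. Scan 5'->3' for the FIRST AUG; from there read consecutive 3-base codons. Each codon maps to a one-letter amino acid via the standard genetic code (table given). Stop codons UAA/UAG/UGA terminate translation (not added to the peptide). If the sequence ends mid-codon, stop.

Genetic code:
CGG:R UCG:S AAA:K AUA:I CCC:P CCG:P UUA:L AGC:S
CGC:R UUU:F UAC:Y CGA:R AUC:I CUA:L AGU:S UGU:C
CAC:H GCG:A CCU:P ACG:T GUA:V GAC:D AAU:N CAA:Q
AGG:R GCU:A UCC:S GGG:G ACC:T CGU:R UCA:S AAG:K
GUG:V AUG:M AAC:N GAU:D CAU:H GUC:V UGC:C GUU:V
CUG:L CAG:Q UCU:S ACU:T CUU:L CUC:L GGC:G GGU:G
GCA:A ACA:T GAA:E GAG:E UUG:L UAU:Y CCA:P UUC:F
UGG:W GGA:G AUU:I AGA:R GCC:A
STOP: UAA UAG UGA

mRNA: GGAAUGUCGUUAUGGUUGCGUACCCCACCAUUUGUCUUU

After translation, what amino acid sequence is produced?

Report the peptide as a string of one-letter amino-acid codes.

Answer: MSLWLRTPPFVF

Derivation:
start AUG at pos 3
pos 3: AUG -> M; peptide=M
pos 6: UCG -> S; peptide=MS
pos 9: UUA -> L; peptide=MSL
pos 12: UGG -> W; peptide=MSLW
pos 15: UUG -> L; peptide=MSLWL
pos 18: CGU -> R; peptide=MSLWLR
pos 21: ACC -> T; peptide=MSLWLRT
pos 24: CCA -> P; peptide=MSLWLRTP
pos 27: CCA -> P; peptide=MSLWLRTPP
pos 30: UUU -> F; peptide=MSLWLRTPPF
pos 33: GUC -> V; peptide=MSLWLRTPPFV
pos 36: UUU -> F; peptide=MSLWLRTPPFVF
pos 39: only 0 nt remain (<3), stop (end of mRNA)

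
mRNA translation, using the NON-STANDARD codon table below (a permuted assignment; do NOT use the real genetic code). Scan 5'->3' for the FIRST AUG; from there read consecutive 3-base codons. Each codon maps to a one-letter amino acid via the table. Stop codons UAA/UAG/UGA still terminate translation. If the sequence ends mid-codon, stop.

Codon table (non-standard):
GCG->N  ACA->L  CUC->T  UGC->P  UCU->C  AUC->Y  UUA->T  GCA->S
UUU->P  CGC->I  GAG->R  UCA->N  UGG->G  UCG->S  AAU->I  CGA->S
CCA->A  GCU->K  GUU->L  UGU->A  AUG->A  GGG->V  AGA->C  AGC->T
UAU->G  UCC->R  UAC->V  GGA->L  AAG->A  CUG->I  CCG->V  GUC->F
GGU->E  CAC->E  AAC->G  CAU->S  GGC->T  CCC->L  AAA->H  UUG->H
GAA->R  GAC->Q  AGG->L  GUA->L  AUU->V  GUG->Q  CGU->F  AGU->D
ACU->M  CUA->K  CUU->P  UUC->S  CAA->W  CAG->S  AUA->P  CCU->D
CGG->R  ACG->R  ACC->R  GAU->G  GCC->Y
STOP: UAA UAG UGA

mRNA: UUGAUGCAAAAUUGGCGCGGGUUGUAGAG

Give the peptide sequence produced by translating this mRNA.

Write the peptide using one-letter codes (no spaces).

start AUG at pos 3
pos 3: AUG -> A; peptide=A
pos 6: CAA -> W; peptide=AW
pos 9: AAU -> I; peptide=AWI
pos 12: UGG -> G; peptide=AWIG
pos 15: CGC -> I; peptide=AWIGI
pos 18: GGG -> V; peptide=AWIGIV
pos 21: UUG -> H; peptide=AWIGIVH
pos 24: UAG -> STOP

Answer: AWIGIVH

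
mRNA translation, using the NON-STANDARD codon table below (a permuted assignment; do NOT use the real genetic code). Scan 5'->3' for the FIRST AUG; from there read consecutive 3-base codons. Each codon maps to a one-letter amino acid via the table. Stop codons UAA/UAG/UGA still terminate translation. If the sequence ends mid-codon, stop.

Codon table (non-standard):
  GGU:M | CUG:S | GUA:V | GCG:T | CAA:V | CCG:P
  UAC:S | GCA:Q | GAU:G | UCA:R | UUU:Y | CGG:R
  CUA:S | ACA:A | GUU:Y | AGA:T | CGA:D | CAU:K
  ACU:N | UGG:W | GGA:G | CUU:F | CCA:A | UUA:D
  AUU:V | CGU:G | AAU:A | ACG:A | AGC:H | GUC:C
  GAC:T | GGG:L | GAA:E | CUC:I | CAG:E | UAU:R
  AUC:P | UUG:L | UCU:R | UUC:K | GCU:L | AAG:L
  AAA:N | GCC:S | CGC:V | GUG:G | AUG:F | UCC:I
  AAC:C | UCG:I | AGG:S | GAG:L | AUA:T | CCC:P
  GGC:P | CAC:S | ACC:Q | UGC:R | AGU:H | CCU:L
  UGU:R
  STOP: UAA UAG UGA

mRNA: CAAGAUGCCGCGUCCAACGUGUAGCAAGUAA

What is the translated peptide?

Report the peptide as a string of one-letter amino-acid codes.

Answer: FPGAARHL

Derivation:
start AUG at pos 4
pos 4: AUG -> F; peptide=F
pos 7: CCG -> P; peptide=FP
pos 10: CGU -> G; peptide=FPG
pos 13: CCA -> A; peptide=FPGA
pos 16: ACG -> A; peptide=FPGAA
pos 19: UGU -> R; peptide=FPGAAR
pos 22: AGC -> H; peptide=FPGAARH
pos 25: AAG -> L; peptide=FPGAARHL
pos 28: UAA -> STOP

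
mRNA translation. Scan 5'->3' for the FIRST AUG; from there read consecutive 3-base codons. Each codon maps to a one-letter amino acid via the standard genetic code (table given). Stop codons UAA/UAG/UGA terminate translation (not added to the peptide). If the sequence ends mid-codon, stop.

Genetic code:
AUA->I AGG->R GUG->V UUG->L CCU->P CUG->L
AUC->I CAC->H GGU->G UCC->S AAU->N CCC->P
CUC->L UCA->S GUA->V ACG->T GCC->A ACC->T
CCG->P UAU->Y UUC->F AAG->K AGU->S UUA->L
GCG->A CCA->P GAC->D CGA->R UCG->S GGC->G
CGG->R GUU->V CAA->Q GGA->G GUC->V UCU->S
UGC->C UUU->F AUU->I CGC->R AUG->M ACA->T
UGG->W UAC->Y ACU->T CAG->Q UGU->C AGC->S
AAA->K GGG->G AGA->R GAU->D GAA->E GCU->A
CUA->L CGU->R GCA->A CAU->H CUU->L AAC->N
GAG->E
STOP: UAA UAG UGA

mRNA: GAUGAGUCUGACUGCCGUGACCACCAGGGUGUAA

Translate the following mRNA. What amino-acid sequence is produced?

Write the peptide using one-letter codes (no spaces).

start AUG at pos 1
pos 1: AUG -> M; peptide=M
pos 4: AGU -> S; peptide=MS
pos 7: CUG -> L; peptide=MSL
pos 10: ACU -> T; peptide=MSLT
pos 13: GCC -> A; peptide=MSLTA
pos 16: GUG -> V; peptide=MSLTAV
pos 19: ACC -> T; peptide=MSLTAVT
pos 22: ACC -> T; peptide=MSLTAVTT
pos 25: AGG -> R; peptide=MSLTAVTTR
pos 28: GUG -> V; peptide=MSLTAVTTRV
pos 31: UAA -> STOP

Answer: MSLTAVTTRV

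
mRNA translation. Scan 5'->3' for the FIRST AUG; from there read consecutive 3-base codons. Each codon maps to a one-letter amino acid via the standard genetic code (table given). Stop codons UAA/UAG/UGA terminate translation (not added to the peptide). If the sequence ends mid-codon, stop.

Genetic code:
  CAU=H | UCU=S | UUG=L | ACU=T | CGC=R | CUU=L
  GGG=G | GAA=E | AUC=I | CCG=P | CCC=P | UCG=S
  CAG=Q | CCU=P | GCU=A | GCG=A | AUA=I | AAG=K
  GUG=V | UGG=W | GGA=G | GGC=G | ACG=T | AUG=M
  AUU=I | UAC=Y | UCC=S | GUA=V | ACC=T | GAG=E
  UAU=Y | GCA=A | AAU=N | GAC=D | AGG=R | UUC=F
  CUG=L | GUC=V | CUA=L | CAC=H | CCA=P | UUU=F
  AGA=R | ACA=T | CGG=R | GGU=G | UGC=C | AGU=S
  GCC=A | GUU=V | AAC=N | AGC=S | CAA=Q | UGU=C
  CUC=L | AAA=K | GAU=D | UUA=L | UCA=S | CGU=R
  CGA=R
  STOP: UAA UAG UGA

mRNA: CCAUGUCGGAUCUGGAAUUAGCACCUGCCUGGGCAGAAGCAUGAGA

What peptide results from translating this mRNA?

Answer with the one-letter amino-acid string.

start AUG at pos 2
pos 2: AUG -> M; peptide=M
pos 5: UCG -> S; peptide=MS
pos 8: GAU -> D; peptide=MSD
pos 11: CUG -> L; peptide=MSDL
pos 14: GAA -> E; peptide=MSDLE
pos 17: UUA -> L; peptide=MSDLEL
pos 20: GCA -> A; peptide=MSDLELA
pos 23: CCU -> P; peptide=MSDLELAP
pos 26: GCC -> A; peptide=MSDLELAPA
pos 29: UGG -> W; peptide=MSDLELAPAW
pos 32: GCA -> A; peptide=MSDLELAPAWA
pos 35: GAA -> E; peptide=MSDLELAPAWAE
pos 38: GCA -> A; peptide=MSDLELAPAWAEA
pos 41: UGA -> STOP

Answer: MSDLELAPAWAEA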